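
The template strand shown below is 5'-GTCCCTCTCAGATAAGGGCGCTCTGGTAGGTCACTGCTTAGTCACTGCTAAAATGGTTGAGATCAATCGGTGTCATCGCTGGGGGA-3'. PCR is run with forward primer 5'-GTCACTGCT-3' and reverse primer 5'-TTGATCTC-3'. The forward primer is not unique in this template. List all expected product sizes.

37 bp, 26 bp

The forward primer GTCACTGCT matches the top strand at positions 30–38, 41–49.
The reverse primer's reverse complement is GAGATCAA, matching at positions 59–66.
Each forward site pairs with the reverse site to give a product ending at position 66: sizes 37, 26 bp.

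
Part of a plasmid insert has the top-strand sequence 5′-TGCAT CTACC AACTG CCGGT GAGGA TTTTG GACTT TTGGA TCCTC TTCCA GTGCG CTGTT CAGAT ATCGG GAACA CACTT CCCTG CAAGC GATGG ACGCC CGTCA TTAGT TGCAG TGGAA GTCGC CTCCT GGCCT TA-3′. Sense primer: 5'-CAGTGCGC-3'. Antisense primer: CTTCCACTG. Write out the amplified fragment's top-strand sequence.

5'-CAGTGCGCTGTTCAGATATCGGGAACACACTTCCCTGCAAGCGATGGACGCCCGTCATTAGTTGCAGTGGAAG-3'

Forward primer CAGTGCGC is found on the top strand at positions 49–56.
Reverse complement of the reverse primer: CAGTGGAAG. This occurs on the top strand at positions 113–121.
The product is the template from position 49 through 121 (73 bp).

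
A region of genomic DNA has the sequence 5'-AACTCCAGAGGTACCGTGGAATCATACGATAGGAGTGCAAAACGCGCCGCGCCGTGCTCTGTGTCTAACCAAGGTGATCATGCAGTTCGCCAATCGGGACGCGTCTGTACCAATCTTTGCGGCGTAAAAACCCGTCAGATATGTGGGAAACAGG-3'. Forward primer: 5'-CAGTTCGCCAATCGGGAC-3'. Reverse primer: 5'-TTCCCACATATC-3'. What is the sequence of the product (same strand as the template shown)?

5'-CAGTTCGCCAATCGGGACGCGTCTGTACCAATCTTTGCGGCGTAAAAACCCGTCAGATATGTGGGAA-3'

Scanning the template, CAGTTCGCCAATCGGGAC occurs at positions 83–100; this primer anneals to the bottom strand there with its 3' end pointing downstream.
Taking the reverse complement of TTCCCACATATC gives GATATGTGGGAA, found at positions 138–149 on the template; the primer anneals here to the top strand with its 3' end pointing upstream.
The product is the template from position 83 through 149 (67 bp).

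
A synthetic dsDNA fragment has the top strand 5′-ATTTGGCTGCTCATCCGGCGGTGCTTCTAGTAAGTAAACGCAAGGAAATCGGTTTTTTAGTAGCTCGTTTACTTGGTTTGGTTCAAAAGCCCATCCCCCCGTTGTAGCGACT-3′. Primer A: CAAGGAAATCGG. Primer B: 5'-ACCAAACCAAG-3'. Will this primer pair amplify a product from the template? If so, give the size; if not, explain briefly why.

Primer A (CAAGGAAATCGG) matches the top strand at positions 41–52; it acts as a forward primer.
Primer B's reverse complement is CTTGGTTTGGT, matching the top strand at positions 72–82; it acts as a reverse primer.
The 3' ends face each other across positions 41–82, giving a 42 bp product.

Yes — a 42 bp product.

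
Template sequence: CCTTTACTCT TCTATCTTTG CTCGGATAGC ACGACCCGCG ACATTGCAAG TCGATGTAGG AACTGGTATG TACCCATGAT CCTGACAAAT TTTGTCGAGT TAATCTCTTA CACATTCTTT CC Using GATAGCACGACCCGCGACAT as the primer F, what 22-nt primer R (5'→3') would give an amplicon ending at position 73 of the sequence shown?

The forward primer binds at positions 25–44; the product's 3' end on the top strand is position 73.
The reverse primer anneals to the top strand over positions 52–73, i.e. to CGATGTAGGAACTGGTATGTAC.
Its sequence written 5'→3' is the reverse complement: GTACATACCAGTTCCTACATCG.

5'-GTACATACCAGTTCCTACATCG-3'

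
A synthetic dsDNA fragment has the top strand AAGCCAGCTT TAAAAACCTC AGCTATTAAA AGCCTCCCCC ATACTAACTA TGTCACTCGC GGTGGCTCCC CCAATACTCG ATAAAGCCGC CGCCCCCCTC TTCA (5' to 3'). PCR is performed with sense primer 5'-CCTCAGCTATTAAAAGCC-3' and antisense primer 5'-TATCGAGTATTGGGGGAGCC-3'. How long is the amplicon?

Scanning the template, CCTCAGCTATTAAAAGCC occurs at positions 17–34; this primer anneals to the bottom strand there with its 3' end pointing downstream.
Taking the reverse complement of TATCGAGTATTGGGGGAGCC gives GGCTCCCCCAATACTCGATA, found at positions 64–83 on the template; the primer anneals here to the top strand with its 3' end pointing upstream.
Product length = (reverse-primer end) − (forward-primer start) + 1 = 83 − 17 + 1 = 67 bp.

67 bp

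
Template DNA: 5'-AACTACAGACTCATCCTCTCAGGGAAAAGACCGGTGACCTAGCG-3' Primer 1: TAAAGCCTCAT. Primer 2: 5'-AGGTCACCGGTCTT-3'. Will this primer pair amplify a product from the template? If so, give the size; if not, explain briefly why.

No product — primer 1 has no binding site in the template.

Primer 1 (TAAAGCCTCAT) does not match the top strand, and its reverse complement ATGAGGCTTTA does not match either.
With no annealing site for primer 1, no amplification occurs.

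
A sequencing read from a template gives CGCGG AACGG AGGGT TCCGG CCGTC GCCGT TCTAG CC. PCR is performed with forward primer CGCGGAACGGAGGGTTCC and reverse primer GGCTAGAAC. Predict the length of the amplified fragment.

37 bp

Forward primer CGCGGAACGGAGGGTTCC is found on the top strand at positions 1–18.
Taking the reverse complement of GGCTAGAAC gives GTTCTAGCC, found at positions 29–37 on the template; the primer anneals here to the top strand with its 3' end pointing upstream.
Product length = (reverse-primer end) − (forward-primer start) + 1 = 37 − 1 + 1 = 37 bp.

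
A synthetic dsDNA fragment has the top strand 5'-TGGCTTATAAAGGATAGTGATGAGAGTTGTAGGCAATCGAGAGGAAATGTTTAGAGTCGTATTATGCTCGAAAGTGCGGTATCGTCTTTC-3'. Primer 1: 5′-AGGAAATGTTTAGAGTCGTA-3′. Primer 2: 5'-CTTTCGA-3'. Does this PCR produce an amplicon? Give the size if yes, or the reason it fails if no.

Primer 1 (AGGAAATGTTTAGAGTCGTA) matches the top strand at positions 42–61; it acts as a forward primer.
Primer 2's reverse complement is TCGAAAG, matching the top strand at positions 68–74; it acts as a reverse primer.
The 3' ends face each other across positions 42–74, giving a 33 bp product.

Yes — a 33 bp product.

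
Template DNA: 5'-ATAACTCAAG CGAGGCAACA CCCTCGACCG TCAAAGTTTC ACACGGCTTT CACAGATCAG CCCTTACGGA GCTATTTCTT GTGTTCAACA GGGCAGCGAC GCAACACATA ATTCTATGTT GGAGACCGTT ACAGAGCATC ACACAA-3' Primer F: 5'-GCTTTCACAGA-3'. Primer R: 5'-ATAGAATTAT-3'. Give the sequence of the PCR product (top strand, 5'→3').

The forward primer matches the template at positions 46–56.
Reverse complement of the reverse primer: ATAATTCTAT. This occurs on the top strand at positions 108–117.
The product is the template from position 46 through 117 (72 bp).

5'-GCTTTCACAGATCAGCCCTTACGGAGCTATTTCTTGTGTTCAACAGGGCAGCGACGCAACACATAATTCTAT-3'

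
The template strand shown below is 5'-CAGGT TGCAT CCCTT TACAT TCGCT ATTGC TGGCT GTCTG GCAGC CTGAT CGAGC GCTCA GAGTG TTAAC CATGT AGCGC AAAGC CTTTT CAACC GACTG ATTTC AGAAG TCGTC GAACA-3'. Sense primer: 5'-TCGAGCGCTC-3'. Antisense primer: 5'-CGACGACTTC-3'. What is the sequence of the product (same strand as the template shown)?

The forward primer matches the template at positions 50–59.
Taking the reverse complement of CGACGACTTC gives GAAGTCGTCG, found at positions 107–116 on the template; the primer anneals here to the top strand with its 3' end pointing upstream.
The product is the template from position 50 through 116 (67 bp).

5'-TCGAGCGCTCAGAGTGTTAACCATGTAGCGCAAAGCCTTTTCAACCGACTGATTTCAGAAGTCGTCG-3'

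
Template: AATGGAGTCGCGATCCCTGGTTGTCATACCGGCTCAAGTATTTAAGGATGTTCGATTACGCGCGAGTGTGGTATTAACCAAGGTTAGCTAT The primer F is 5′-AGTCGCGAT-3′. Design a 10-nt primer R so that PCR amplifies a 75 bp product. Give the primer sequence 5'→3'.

5'-TGGTTAATAC-3'

The forward primer binds at positions 6–14, so a 75 bp product ends at position 6 + 75 − 1 = 80.
The reverse primer anneals to the top strand over positions 71–80, i.e. to GTATTAACCA.
Its sequence written 5'→3' is the reverse complement: TGGTTAATAC.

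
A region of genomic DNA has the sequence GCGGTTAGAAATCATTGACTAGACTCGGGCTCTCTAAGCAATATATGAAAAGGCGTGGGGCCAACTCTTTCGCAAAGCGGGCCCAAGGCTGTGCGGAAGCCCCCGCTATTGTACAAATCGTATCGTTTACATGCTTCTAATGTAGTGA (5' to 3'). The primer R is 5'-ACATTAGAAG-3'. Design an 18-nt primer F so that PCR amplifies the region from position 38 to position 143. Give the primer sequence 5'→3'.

5'-GCAATATATGAAAAGGCG-3'

The reverse primer's reverse complement CTTCTAATGT matches the template at positions 134–143; the product starts at position 38.
The forward primer is identical to the top strand over positions 38–55: GCAATATATGAAAAGGCG.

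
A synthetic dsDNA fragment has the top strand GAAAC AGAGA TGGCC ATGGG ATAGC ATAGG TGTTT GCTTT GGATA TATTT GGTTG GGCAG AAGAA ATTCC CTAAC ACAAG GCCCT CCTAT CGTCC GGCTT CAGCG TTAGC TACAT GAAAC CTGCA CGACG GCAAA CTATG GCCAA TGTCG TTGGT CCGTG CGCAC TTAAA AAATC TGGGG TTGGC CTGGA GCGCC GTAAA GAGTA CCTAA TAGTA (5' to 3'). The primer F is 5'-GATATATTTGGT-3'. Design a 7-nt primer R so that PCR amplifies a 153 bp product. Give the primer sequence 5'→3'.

5'-GCGCTCC-3'

The forward primer binds at positions 42–53, so a 153 bp product ends at position 42 + 153 − 1 = 194.
The reverse primer anneals to the top strand over positions 188–194, i.e. to GGAGCGC.
Its sequence written 5'→3' is the reverse complement: GCGCTCC.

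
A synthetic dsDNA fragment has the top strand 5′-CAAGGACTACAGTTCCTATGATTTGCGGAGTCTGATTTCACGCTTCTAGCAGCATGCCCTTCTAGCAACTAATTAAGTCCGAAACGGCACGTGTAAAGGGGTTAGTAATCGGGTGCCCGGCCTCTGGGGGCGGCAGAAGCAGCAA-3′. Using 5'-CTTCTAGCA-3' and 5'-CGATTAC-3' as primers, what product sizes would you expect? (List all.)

69 bp, 53 bp

The forward primer CTTCTAGCA matches the top strand at positions 43–51, 59–67.
The reverse primer's reverse complement is GTAATCG, matching at positions 105–111.
Each forward site pairs with the reverse site to give a product ending at position 111: sizes 69, 53 bp.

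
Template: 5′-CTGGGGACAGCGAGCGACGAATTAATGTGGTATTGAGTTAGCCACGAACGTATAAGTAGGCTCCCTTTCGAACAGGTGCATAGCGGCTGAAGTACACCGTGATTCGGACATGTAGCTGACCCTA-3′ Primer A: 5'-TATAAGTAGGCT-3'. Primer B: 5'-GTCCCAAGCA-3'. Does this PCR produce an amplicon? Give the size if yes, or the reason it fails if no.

No product — primer B has no binding site in the template.

Primer B (GTCCCAAGCA) does not match the top strand, and its reverse complement TGCTTGGGAC does not match either.
With no annealing site for primer B, no amplification occurs.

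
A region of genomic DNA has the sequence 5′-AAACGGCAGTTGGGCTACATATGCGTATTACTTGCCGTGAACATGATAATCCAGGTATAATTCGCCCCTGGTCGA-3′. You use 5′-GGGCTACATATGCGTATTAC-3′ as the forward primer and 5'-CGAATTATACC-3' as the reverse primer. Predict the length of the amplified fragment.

Scanning the template, GGGCTACATATGCGTATTAC occurs at positions 12–31; this primer anneals to the bottom strand there with its 3' end pointing downstream.
Taking the reverse complement of CGAATTATACC gives GGTATAATTCG, found at positions 54–64 on the template; the primer anneals here to the top strand with its 3' end pointing upstream.
Product length = (reverse-primer end) − (forward-primer start) + 1 = 64 − 12 + 1 = 53 bp.

53 bp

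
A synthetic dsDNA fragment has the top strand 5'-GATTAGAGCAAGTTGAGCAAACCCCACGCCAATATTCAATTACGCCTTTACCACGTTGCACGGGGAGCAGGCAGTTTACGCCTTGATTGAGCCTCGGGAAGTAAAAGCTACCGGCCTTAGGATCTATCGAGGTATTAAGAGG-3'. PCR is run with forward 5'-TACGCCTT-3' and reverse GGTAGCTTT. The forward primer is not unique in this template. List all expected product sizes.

72 bp, 36 bp

The forward primer TACGCCTT matches the top strand at positions 41–48, 77–84.
The reverse primer's reverse complement is AAAGCTACC, matching at positions 104–112.
Each forward site pairs with the reverse site to give a product ending at position 112: sizes 72, 36 bp.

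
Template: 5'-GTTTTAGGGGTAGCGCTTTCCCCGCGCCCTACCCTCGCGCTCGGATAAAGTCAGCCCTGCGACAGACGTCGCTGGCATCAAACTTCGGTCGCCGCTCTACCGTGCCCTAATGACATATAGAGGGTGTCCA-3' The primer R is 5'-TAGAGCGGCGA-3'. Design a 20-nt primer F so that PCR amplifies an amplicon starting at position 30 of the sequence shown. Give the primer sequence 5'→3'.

The reverse primer's reverse complement TCGCCGCTCTA matches the template at positions 89–99; the product starts at position 30.
The forward primer is identical to the top strand over positions 30–49: TACCCTCGCGCTCGGATAAA.

5'-TACCCTCGCGCTCGGATAAA-3'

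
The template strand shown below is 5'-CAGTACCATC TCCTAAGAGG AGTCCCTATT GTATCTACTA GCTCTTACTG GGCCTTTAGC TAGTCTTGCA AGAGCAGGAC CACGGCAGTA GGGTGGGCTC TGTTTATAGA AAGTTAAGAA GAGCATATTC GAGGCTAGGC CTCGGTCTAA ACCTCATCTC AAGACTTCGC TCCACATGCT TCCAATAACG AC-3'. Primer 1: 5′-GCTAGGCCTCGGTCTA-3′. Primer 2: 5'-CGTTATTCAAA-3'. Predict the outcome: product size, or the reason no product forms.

Primer 2 (CGTTATTCAAA) does not match the top strand, and its reverse complement TTTGAATAACG does not match either.
With no annealing site for primer 2, no amplification occurs.

No product — primer 2 has no binding site in the template.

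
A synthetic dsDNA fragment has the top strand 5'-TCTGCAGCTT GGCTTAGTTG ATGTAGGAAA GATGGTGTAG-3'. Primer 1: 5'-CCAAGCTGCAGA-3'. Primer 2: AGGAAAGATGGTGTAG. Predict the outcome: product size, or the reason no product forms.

No product — the primers' 3' ends point away from each other.

Primer 1 (CCAAGCTGCAGA) has reverse complement TCTGCAGCTTGG, which matches the top strand at positions 1–12; primer 1 anneals to the top strand there with its 3' end pointing upstream toward position 1.
Primer 2 (AGGAAAGATGGTGTAG) matches the top strand directly at positions 25–40; it anneals to the bottom strand with its 3' end pointing downstream toward position 40.
The 3' ends diverge (primer 1 extends toward position 1, primer 2 toward position 40), so the primers never converge on a shared product.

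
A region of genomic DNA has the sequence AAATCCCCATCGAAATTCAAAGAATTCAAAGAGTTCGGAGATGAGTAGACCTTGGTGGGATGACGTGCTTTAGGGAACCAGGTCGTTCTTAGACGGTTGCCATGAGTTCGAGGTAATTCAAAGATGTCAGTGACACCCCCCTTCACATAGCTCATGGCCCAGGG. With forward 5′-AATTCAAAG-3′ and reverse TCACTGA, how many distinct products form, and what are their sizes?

The forward primer AATTCAAAG matches the top strand at positions 14–22, 23–31, 115–123.
The reverse primer's reverse complement is TCAGTGA, matching at positions 127–133.
Each forward site pairs with the reverse site to give a product ending at position 133: sizes 120, 111, 19 bp.

Three products: 120 bp, 111 bp, 19 bp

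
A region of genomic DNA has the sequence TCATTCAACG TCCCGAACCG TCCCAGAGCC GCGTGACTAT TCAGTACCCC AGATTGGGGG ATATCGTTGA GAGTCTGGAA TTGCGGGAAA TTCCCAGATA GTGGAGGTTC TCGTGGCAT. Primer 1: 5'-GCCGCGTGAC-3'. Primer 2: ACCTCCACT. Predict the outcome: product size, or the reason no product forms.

Primer 1 (GCCGCGTGAC) matches the top strand at positions 28–37; it acts as a forward primer.
Primer 2's reverse complement is AGTGGAGGT, matching the top strand at positions 100–108; it acts as a reverse primer.
The 3' ends face each other across positions 28–108, giving an 81 bp product.

Yes — an 81 bp product.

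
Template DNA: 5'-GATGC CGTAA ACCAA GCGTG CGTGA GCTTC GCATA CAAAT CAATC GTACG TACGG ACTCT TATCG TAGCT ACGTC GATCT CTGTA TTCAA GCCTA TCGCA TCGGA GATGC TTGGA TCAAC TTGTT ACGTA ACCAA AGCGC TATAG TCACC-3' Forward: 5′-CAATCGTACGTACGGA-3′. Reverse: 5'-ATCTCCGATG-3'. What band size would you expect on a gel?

68 bp

Forward primer CAATCGTACGTACGGA is found on the top strand at positions 41–56.
Taking the reverse complement of ATCTCCGATG gives CATCGGAGAT, found at positions 99–108 on the template; the primer anneals here to the top strand with its 3' end pointing upstream.
The product runs from position 41 to position 108, so its length is 108 − 41 + 1 = 68 bp.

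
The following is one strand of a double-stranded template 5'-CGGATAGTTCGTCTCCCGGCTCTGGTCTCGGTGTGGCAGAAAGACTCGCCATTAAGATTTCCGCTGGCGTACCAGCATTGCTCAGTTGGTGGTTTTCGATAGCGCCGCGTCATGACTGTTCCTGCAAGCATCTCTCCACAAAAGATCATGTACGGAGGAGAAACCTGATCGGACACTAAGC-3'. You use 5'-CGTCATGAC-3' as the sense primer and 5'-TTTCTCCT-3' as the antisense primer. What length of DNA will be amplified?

56 bp

The forward primer matches the template at positions 108–116.
Taking the reverse complement of TTTCTCCT gives AGGAGAAA, found at positions 156–163 on the template; the primer anneals here to the top strand with its 3' end pointing upstream.
Amplicon spans positions 108–163: 56 bp.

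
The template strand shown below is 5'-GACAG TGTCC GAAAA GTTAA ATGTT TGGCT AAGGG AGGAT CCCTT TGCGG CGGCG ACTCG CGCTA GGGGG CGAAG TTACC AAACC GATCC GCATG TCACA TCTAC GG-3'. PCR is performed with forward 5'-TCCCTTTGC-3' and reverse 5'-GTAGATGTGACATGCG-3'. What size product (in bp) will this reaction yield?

Forward primer TCCCTTTGC is found on the top strand at positions 40–48.
Taking the reverse complement of GTAGATGTGACATGCG gives CGCATGTCACATCTAC, found at positions 90–105 on the template; the primer anneals here to the top strand with its 3' end pointing upstream.
Product length = (reverse-primer end) − (forward-primer start) + 1 = 105 − 40 + 1 = 66 bp.

66 bp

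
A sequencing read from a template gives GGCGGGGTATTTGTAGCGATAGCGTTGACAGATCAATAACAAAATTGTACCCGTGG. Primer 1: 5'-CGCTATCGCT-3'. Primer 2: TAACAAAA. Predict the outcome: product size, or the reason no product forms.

No product — the primers' 3' ends point away from each other.

Primer 1 (CGCTATCGCT) has reverse complement AGCGATAGCG, which matches the top strand at positions 15–24; primer 1 anneals to the top strand there with its 3' end pointing upstream toward position 15.
Primer 2 (TAACAAAA) matches the top strand directly at positions 37–44; it anneals to the bottom strand with its 3' end pointing downstream toward position 44.
The 3' ends diverge (primer 1 extends toward position 1, primer 2 toward position 56), so the primers never converge on a shared product.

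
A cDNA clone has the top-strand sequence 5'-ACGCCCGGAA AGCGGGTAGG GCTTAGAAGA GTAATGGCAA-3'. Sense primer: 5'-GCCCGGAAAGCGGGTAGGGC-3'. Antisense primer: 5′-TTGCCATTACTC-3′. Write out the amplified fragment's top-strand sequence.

5'-GCCCGGAAAGCGGGTAGGGCTTAGAAGAGTAATGGCAA-3'

Forward primer GCCCGGAAAGCGGGTAGGGC is found on the top strand at positions 3–22.
Reverse complement of the reverse primer: GAGTAATGGCAA. This occurs on the top strand at positions 29–40.
The product is the template from position 3 through 40 (38 bp).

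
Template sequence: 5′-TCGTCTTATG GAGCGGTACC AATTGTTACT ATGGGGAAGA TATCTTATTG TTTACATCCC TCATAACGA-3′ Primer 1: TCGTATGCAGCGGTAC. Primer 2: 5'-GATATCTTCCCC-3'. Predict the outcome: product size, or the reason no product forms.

No product — primer 1 has no binding site in the template.

Primer 1 (TCGTATGCAGCGGTAC) does not match the top strand, and its reverse complement GTACCGCTGCATACGA does not match either.
With no annealing site for primer 1, no amplification occurs.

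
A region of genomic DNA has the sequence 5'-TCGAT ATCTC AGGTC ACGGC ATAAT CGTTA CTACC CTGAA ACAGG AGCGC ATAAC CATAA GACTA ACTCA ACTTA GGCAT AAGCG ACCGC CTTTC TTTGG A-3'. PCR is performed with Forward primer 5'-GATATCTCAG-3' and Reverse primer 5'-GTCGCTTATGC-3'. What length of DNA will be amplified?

85 bp

Forward primer GATATCTCAG is found on the top strand at positions 3–12.
Taking the reverse complement of GTCGCTTATGC gives GCATAAGCGAC, found at positions 77–87 on the template; the primer anneals here to the top strand with its 3' end pointing upstream.
The product runs from position 3 to position 87, so its length is 87 − 3 + 1 = 85 bp.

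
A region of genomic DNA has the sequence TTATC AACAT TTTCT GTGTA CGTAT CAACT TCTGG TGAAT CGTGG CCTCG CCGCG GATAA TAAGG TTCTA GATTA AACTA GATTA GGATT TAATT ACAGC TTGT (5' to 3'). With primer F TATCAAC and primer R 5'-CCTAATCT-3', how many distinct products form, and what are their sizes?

The forward primer TATCAAC matches the top strand at positions 2–8, 23–29.
The reverse primer's reverse complement is AGATTAGG, matching at positions 80–87.
Each forward site pairs with the reverse site to give a product ending at position 87: sizes 86, 65 bp.

Two products: 86 bp, 65 bp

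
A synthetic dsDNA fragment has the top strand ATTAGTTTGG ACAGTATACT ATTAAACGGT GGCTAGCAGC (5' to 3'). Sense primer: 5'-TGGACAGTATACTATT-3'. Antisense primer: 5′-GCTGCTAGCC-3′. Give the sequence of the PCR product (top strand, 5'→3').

5'-TGGACAGTATACTATTAAACGGTGGCTAGCAGC-3'

The forward primer matches the template at positions 8–23.
Reverse complement of the reverse primer: GGCTAGCAGC. This occurs on the top strand at positions 31–40.
The product is the template from position 8 through 40 (33 bp).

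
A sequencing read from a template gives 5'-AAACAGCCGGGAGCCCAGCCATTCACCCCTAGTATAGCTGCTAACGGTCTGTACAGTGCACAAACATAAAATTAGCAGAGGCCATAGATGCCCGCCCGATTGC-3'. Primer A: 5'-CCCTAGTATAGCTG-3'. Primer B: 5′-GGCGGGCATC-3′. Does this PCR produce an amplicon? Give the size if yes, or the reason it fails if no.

Primer A (CCCTAGTATAGCTG) matches the top strand at positions 27–40; it acts as a forward primer.
Primer B's reverse complement is GATGCCCGCC, matching the top strand at positions 87–96; it acts as a reverse primer.
The 3' ends face each other across positions 27–96, giving a 70 bp product.

Yes — a 70 bp product.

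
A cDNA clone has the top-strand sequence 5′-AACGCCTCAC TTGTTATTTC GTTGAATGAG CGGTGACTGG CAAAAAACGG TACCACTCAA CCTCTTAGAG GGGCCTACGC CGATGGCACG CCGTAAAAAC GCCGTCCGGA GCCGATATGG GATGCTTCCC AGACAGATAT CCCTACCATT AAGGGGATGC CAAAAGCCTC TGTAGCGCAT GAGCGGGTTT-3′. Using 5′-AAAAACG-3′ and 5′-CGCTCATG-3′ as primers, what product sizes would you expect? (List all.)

143 bp, 91 bp

The forward primer AAAAACG matches the top strand at positions 43–49, 95–101.
The reverse primer's reverse complement is CATGAGCG, matching at positions 178–185.
Each forward site pairs with the reverse site to give a product ending at position 185: sizes 143, 91 bp.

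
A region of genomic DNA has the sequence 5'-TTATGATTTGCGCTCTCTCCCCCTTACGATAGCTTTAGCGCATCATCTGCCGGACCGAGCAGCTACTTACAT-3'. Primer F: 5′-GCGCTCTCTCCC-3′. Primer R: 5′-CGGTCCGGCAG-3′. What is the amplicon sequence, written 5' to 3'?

5'-GCGCTCTCTCCCCCTTACGATAGCTTTAGCGCATCATCTGCCGGACCG-3'

The forward primer matches the template at positions 10–21.
Taking the reverse complement of CGGTCCGGCAG gives CTGCCGGACCG, found at positions 47–57 on the template; the primer anneals here to the top strand with its 3' end pointing upstream.
The product is the template from position 10 through 57 (48 bp).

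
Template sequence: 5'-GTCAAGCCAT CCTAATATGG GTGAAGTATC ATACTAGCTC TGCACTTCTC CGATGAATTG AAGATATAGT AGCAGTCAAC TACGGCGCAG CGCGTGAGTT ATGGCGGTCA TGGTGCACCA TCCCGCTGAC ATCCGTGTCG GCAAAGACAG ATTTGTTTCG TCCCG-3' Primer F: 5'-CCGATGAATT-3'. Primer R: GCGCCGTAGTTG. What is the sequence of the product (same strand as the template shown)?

5'-CCGATGAATTGAAGATATAGTAGCAGTCAACTACGGCGC-3'

Scanning the template, CCGATGAATT occurs at positions 50–59; this primer anneals to the bottom strand there with its 3' end pointing downstream.
The reverse primer's reverse complement is CAACTACGGCGC, which matches the template at positions 77–88.
The product is the template from position 50 through 88 (39 bp).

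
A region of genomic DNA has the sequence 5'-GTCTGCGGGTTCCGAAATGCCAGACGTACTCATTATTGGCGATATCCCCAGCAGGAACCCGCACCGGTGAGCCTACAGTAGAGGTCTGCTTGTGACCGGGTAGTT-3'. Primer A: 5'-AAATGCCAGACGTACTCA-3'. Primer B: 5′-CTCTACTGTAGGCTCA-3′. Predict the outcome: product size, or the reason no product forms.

Yes — a 69 bp product.

Primer A (AAATGCCAGACGTACTCA) matches the top strand at positions 15–32; it acts as a forward primer.
Primer B's reverse complement is TGAGCCTACAGTAGAG, matching the top strand at positions 68–83; it acts as a reverse primer.
The 3' ends face each other across positions 15–83, giving a 69 bp product.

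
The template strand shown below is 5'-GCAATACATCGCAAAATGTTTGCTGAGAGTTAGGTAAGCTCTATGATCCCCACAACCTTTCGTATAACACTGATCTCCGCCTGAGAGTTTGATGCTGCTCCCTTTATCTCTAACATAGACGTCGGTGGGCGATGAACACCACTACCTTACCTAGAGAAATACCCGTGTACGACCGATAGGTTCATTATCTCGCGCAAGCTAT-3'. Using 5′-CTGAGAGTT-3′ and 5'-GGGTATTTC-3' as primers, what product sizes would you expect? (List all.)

The forward primer CTGAGAGTT matches the top strand at positions 23–31, 81–89.
The reverse primer's reverse complement is GAAATACCC, matching at positions 156–164.
Each forward site pairs with the reverse site to give a product ending at position 164: sizes 142, 84 bp.

142 bp, 84 bp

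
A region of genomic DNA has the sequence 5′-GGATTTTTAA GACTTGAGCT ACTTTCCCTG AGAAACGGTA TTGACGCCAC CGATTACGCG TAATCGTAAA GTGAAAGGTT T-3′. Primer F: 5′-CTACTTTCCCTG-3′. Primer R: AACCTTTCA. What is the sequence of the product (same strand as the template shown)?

The forward primer matches the template at positions 19–30.
Reverse complement of the reverse primer: TGAAAGGTT. This occurs on the top strand at positions 72–80.
The product is the template from position 19 through 80 (62 bp).

5'-CTACTTTCCCTGAGAAACGGTATTGACGCCACCGATTACGCGTAATCGTAAAGTGAAAGGTT-3'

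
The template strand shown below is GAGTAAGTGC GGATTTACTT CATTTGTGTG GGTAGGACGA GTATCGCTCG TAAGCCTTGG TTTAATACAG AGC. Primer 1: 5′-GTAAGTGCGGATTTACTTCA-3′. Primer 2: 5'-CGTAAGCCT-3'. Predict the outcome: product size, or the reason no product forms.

Primer 1 (GTAAGTGCGGATTTACTTCA) matches the top strand at positions 3–22 (3' end points downstream).
Primer 2 (CGTAAGCCT) also matches the top strand directly, at positions 49–57 — its reverse complement AGGCTTACG is not present.
Both primers anneal to the bottom strand with 3' ends pointing the same way, so neither can prime synthesis back toward the other.

No product — both primers anneal to the same strand and extend in the same direction.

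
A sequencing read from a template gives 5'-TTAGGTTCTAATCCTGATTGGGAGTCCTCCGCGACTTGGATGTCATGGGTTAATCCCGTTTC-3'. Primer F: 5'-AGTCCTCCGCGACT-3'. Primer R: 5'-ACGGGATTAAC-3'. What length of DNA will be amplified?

The forward primer matches the template at positions 23–36.
Reverse complement of the reverse primer: GTTAATCCCGT. This occurs on the top strand at positions 49–59.
The product runs from position 23 to position 59, so its length is 59 − 23 + 1 = 37 bp.

37 bp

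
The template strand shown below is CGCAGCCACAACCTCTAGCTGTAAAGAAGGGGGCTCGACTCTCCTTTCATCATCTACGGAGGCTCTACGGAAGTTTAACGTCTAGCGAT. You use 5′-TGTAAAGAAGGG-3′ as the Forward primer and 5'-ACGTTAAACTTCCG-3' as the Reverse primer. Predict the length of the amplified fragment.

The forward primer matches the template at positions 20–31.
Taking the reverse complement of ACGTTAAACTTCCG gives CGGAAGTTTAACGT, found at positions 68–81 on the template; the primer anneals here to the top strand with its 3' end pointing upstream.
The product runs from position 20 to position 81, so its length is 81 − 20 + 1 = 62 bp.

62 bp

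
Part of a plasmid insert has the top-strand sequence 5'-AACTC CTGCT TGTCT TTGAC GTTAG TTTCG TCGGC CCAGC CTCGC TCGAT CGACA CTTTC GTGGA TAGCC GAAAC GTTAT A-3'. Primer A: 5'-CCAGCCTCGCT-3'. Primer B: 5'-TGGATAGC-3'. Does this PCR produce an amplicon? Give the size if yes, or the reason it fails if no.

No product — both primers anneal to the same strand and extend in the same direction.

Primer A (CCAGCCTCGCT) matches the top strand at positions 36–46 (3' end points downstream).
Primer B (TGGATAGC) also matches the top strand directly, at positions 62–69 — its reverse complement GCTATCCA is not present.
Both primers anneal to the bottom strand with 3' ends pointing the same way, so neither can prime synthesis back toward the other.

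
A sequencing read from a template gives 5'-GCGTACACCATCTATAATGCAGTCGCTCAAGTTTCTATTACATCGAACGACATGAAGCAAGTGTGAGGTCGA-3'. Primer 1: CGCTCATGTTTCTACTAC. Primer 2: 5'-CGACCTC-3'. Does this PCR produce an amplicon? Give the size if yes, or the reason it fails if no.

Primer 1 (CGCTCATGTTTCTACTAC) does not match the top strand, and its reverse complement GTAGTAGAAACATGAGCG does not match either.
With no annealing site for primer 1, no amplification occurs.

No product — primer 1 has no binding site in the template.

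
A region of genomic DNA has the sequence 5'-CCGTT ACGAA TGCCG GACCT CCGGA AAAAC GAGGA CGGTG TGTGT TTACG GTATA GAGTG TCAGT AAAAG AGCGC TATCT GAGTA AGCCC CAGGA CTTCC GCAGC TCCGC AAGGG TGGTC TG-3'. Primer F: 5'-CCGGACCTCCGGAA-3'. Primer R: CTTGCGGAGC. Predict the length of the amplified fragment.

101 bp

Forward primer CCGGACCTCCGGAA is found on the top strand at positions 13–26.
Reverse complement of the reverse primer: GCTCCGCAAG. This occurs on the top strand at positions 104–113.
The product runs from position 13 to position 113, so its length is 113 − 13 + 1 = 101 bp.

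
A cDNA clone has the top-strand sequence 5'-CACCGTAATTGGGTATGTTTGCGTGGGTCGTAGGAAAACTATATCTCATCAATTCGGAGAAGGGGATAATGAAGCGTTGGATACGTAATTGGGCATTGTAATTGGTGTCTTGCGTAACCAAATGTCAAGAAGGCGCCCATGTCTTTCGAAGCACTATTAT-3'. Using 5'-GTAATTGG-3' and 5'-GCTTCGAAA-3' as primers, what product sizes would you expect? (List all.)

148 bp, 68 bp, 55 bp

The forward primer GTAATTGG matches the top strand at positions 5–12, 85–92, 98–105.
The reverse primer's reverse complement is TTTCGAAGC, matching at positions 144–152.
Each forward site pairs with the reverse site to give a product ending at position 152: sizes 148, 68, 55 bp.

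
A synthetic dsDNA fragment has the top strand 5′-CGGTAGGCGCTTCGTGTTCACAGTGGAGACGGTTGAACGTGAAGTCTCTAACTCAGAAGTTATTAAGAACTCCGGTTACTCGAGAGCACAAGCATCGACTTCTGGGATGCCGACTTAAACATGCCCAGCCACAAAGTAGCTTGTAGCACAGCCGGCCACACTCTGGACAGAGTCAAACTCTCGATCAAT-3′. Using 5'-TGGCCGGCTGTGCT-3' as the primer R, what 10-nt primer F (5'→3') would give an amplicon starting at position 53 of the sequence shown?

The reverse primer's reverse complement AGCACAGCCGGCCA matches the template at positions 145–158; the product starts at position 53.
The forward primer is identical to the top strand over positions 53–62: TCAGAAGTTA.

5'-TCAGAAGTTA-3'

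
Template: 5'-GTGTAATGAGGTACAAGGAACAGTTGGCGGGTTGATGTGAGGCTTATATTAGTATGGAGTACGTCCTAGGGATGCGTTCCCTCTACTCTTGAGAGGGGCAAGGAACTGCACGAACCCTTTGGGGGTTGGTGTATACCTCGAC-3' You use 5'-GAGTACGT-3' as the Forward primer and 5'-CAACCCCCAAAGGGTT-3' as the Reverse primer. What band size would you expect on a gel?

72 bp

The forward primer matches the template at positions 57–64.
Taking the reverse complement of CAACCCCCAAAGGGTT gives AACCCTTTGGGGGTTG, found at positions 113–128 on the template; the primer anneals here to the top strand with its 3' end pointing upstream.
Product length = (reverse-primer end) − (forward-primer start) + 1 = 128 − 57 + 1 = 72 bp.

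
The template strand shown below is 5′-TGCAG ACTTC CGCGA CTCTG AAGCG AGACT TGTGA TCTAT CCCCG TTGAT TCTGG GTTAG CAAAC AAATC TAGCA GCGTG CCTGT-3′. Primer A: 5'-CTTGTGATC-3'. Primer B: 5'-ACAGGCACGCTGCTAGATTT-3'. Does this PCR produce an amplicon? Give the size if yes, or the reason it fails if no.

Yes — a 57 bp product.

Primer A (CTTGTGATC) matches the top strand at positions 29–37; it acts as a forward primer.
Primer B's reverse complement is AAATCTAGCAGCGTGCCTGT, matching the top strand at positions 66–85; it acts as a reverse primer.
The 3' ends face each other across positions 29–85, giving a 57 bp product.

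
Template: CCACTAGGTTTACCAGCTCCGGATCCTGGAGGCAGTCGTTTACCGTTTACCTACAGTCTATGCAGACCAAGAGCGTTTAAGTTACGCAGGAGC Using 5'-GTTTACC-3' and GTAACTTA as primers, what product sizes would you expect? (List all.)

78 bp, 48 bp, 41 bp

The forward primer GTTTACC matches the top strand at positions 8–14, 38–44, 45–51.
The reverse primer's reverse complement is TAAGTTAC, matching at positions 78–85.
Each forward site pairs with the reverse site to give a product ending at position 85: sizes 78, 48, 41 bp.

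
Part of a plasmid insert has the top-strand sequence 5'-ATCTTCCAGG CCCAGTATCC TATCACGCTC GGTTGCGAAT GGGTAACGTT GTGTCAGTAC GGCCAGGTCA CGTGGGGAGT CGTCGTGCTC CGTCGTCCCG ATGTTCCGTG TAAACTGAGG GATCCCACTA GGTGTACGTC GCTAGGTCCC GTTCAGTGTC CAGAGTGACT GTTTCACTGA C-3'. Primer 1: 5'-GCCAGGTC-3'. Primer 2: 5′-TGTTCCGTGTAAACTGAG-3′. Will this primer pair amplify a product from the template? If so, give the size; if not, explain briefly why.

No product — both primers anneal to the same strand and extend in the same direction.

Primer 1 (GCCAGGTC) matches the top strand at positions 62–69 (3' end points downstream).
Primer 2 (TGTTCCGTGTAAACTGAG) also matches the top strand directly, at positions 102–119 — its reverse complement CTCAGTTTACACGGAACA is not present.
Both primers anneal to the bottom strand with 3' ends pointing the same way, so neither can prime synthesis back toward the other.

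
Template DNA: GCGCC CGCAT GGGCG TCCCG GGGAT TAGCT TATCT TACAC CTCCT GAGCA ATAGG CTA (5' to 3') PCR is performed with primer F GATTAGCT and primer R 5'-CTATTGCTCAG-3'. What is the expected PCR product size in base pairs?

Forward primer GATTAGCT is found on the top strand at positions 23–30.
Taking the reverse complement of CTATTGCTCAG gives CTGAGCAATAG, found at positions 44–54 on the template; the primer anneals here to the top strand with its 3' end pointing upstream.
Product length = (reverse-primer end) − (forward-primer start) + 1 = 54 − 23 + 1 = 32 bp.

32 bp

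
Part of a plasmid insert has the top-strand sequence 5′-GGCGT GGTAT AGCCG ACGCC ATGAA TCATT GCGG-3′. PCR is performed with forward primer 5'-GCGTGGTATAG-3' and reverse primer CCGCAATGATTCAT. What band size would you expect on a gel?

33 bp

The forward primer matches the template at positions 2–12.
Reverse complement of the reverse primer: ATGAATCATTGCGG. This occurs on the top strand at positions 21–34.
Product length = (reverse-primer end) − (forward-primer start) + 1 = 34 − 2 + 1 = 33 bp.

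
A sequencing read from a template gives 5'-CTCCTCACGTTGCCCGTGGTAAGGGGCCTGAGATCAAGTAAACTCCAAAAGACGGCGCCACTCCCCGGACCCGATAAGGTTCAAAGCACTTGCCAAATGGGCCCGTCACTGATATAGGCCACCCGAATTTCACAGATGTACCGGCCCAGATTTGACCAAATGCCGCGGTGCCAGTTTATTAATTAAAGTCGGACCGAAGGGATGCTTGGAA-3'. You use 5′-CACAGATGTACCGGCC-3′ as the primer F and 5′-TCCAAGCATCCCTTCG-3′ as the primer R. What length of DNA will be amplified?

80 bp

The forward primer matches the template at positions 131–146.
Taking the reverse complement of TCCAAGCATCCCTTCG gives CGAAGGGATGCTTGGA, found at positions 195–210 on the template; the primer anneals here to the top strand with its 3' end pointing upstream.
The product runs from position 131 to position 210, so its length is 210 − 131 + 1 = 80 bp.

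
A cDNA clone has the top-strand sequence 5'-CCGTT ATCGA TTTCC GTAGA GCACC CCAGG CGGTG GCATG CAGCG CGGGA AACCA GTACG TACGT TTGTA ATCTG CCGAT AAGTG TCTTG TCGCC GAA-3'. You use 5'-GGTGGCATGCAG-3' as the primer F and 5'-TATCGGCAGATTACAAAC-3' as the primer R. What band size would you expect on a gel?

50 bp

The forward primer matches the template at positions 32–43.
Taking the reverse complement of TATCGGCAGATTACAAAC gives GTTTGTAATCTGCCGATA, found at positions 64–81 on the template; the primer anneals here to the top strand with its 3' end pointing upstream.
The product runs from position 32 to position 81, so its length is 81 − 32 + 1 = 50 bp.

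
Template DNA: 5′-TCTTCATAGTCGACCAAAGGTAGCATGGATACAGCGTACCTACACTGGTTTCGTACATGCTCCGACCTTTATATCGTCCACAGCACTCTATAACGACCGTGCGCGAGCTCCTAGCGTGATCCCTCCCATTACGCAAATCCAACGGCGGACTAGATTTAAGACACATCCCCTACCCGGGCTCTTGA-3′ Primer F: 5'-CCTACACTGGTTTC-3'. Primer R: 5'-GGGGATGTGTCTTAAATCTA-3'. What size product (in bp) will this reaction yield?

Scanning the template, CCTACACTGGTTTC occurs at positions 39–52; this primer anneals to the bottom strand there with its 3' end pointing downstream.
Taking the reverse complement of GGGGATGTGTCTTAAATCTA gives TAGATTTAAGACACATCCCC, found at positions 151–170 on the template; the primer anneals here to the top strand with its 3' end pointing upstream.
Product length = (reverse-primer end) − (forward-primer start) + 1 = 170 − 39 + 1 = 132 bp.

132 bp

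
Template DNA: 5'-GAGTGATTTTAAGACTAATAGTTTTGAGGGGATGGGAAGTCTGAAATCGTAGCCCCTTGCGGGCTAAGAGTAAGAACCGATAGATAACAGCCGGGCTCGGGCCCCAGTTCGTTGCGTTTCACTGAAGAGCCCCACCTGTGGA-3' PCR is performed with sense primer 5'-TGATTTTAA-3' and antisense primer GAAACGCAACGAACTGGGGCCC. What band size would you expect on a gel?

117 bp

The forward primer matches the template at positions 4–12.
Reverse complement of the reverse primer: GGGCCCCAGTTCGTTGCGTTTC. This occurs on the top strand at positions 99–120.
The product runs from position 4 to position 120, so its length is 120 − 4 + 1 = 117 bp.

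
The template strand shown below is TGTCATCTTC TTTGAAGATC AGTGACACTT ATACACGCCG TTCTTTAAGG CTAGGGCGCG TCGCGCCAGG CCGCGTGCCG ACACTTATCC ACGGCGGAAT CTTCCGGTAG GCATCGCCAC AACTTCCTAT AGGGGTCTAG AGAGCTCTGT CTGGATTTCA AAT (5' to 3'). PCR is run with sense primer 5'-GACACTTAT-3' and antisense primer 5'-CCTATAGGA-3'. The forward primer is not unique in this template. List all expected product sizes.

110 bp, 54 bp

The forward primer GACACTTAT matches the top strand at positions 24–32, 80–88.
The reverse primer's reverse complement is TCCTATAGG, matching at positions 125–133.
Each forward site pairs with the reverse site to give a product ending at position 133: sizes 110, 54 bp.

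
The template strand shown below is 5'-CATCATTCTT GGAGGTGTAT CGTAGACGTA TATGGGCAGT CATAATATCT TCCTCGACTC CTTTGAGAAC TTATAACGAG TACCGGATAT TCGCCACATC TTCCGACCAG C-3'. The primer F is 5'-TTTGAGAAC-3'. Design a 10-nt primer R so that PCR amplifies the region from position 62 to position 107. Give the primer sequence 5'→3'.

5'-GTCGGAAGAT-3'

The product's 3' end on the top strand is position 107.
The reverse primer anneals to the top strand over positions 98–107, i.e. to ATCTTCCGAC.
Its sequence written 5'→3' is the reverse complement: GTCGGAAGAT.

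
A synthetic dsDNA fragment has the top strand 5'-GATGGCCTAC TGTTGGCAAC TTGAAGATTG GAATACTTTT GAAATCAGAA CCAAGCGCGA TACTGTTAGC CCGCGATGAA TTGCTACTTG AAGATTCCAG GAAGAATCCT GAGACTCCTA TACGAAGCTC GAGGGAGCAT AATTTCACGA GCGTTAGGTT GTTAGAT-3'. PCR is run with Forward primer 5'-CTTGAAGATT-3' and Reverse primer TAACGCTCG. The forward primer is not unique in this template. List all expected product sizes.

137 bp, 70 bp

The forward primer CTTGAAGATT matches the top strand at positions 20–29, 87–96.
The reverse primer's reverse complement is CGAGCGTTA, matching at positions 148–156.
Each forward site pairs with the reverse site to give a product ending at position 156: sizes 137, 70 bp.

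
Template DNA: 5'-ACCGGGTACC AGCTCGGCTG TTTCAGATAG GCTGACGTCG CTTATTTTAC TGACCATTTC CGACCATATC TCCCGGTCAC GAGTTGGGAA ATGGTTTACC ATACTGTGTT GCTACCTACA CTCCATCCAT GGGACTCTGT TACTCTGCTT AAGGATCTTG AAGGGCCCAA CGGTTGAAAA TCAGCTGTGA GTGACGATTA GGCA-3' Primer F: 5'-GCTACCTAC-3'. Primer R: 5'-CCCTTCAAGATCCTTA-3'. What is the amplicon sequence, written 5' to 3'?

5'-GCTACCTACACTCCATCCATGGGACTCTGTTACTCTGCTTAAGGATCTTGAAGGG-3'

Scanning the template, GCTACCTAC occurs at positions 111–119; this primer anneals to the bottom strand there with its 3' end pointing downstream.
Taking the reverse complement of CCCTTCAAGATCCTTA gives TAAGGATCTTGAAGGG, found at positions 150–165 on the template; the primer anneals here to the top strand with its 3' end pointing upstream.
The product is the template from position 111 through 165 (55 bp).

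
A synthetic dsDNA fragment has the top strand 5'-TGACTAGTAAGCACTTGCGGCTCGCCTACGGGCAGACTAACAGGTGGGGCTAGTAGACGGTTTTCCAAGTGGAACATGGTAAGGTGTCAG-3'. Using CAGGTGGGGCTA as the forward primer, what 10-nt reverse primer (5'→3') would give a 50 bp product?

5'-CTGACACCTT-3'

The forward primer binds at positions 41–52, so a 50 bp product ends at position 41 + 50 − 1 = 90.
The reverse primer anneals to the top strand over positions 81–90, i.e. to AAGGTGTCAG.
Its sequence written 5'→3' is the reverse complement: CTGACACCTT.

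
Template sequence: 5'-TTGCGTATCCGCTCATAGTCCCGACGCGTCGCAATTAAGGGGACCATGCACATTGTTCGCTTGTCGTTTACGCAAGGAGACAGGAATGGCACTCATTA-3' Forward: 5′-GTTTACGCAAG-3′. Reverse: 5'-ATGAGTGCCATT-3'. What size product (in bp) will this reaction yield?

Scanning the template, GTTTACGCAAG occurs at positions 66–76; this primer anneals to the bottom strand there with its 3' end pointing downstream.
Reverse complement of the reverse primer: AATGGCACTCAT. This occurs on the top strand at positions 85–96.
The product runs from position 66 to position 96, so its length is 96 − 66 + 1 = 31 bp.

31 bp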